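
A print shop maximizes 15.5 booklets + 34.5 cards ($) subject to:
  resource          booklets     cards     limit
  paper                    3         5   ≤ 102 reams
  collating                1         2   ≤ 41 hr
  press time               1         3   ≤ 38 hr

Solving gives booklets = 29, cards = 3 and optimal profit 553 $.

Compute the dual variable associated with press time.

6.5

At the optimum: paper uses 102 of 102 (binding); collating uses 35 of 41 (slack = 6); press time uses 38 of 38 (binding).
Since collating is not tight, its dual is 0.
The binding rows give the dual system: 3·y_paper + 1·y_press time = 15.5 and 5·y_paper + 3·y_press time = 34.5.
→ y_paper = 3 and y_press time = 6.5.
Shadow price of press time = 6.5.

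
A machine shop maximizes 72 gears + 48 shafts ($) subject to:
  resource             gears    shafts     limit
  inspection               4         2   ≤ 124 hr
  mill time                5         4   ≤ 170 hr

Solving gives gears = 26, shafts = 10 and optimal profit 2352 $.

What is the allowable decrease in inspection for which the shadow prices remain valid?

Binding constraints: inspection, mill time. The basis is B = [[4,2],[5,4]] with det 6.
Per unit decrease in inspection, x* moves by d = (-0.6667, 0.8333).
The basis stays optimal until gears reaches 0; allowable decrease = 39 hr.

39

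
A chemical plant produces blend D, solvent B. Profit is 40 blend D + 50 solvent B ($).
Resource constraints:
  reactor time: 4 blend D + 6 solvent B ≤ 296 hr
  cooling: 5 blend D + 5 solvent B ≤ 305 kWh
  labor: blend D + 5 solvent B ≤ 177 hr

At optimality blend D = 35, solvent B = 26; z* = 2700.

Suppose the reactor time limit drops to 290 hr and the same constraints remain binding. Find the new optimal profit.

Binding: reactor time and cooling. Non-binding: labor (12 unused).
By complementary slackness, y = 0 for the non-binding constraint.
From A_Bᵀ y = c: 4·y_reactor time + 5·y_cooling = 40; 6·y_reactor time + 5·y_cooling = 50.
→ y_reactor time = 5 and y_cooling = 4.
Δz = y_reactor time·Δb = 5 × (-6) = -30, so new z* = 2700 − 30 = 2670.

2670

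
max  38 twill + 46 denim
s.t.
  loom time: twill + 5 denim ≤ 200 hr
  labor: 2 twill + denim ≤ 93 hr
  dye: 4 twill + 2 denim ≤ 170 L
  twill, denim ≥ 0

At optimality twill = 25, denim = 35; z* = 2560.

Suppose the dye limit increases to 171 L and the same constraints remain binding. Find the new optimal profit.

2568

Binding: loom time and dye. Non-binding: labor (8 unused).
By complementary slackness, y = 0 for the non-binding constraint.
Dual feasibility on the basic columns requires 1·y_loom time + 4·y_dye = 38, 5·y_loom time + 2·y_dye = 46.
Solving: y_loom time = 6, y_dye = 8.
Δz = y_dye·Δb = 8 × (1) = 8, so new z* = 2560 + 8 = 2568.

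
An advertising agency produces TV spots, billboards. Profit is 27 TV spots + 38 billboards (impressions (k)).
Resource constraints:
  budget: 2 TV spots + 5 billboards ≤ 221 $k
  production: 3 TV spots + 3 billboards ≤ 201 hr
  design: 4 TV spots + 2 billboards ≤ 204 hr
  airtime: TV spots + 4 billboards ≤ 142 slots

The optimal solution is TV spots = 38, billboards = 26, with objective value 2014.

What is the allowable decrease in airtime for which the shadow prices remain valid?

Binding constraints: design, airtime. The basis is B = [[4,2],[1,4]] with det 14.
Per unit decrease in airtime, x* moves by d = (0.1429, -0.2857).
The basis stays optimal until billboards reaches 0; allowable decrease = 91 slots.

91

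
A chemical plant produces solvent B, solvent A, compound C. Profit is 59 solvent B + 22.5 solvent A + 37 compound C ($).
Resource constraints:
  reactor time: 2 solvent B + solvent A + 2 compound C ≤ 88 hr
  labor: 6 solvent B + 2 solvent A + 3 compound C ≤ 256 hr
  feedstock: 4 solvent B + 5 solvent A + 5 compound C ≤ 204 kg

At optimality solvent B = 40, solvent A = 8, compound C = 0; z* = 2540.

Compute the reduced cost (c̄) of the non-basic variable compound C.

-1

Binding: reactor time and labor. Non-binding: feedstock (4 unused).
Since feedstock is not tight, its dual is 0.
The binding rows give the dual system: 2·y_reactor time + 6·y_labor = 59 and 1·y_reactor time + 2·y_labor = 22.5.
This yields shadow prices y_reactor time = 8.5, y_labor = 7.
Reduced cost of compound C: c₃ − yᵀa₃ = 37 − (8.5·2 + 7·3) = 37 − 38 = -1.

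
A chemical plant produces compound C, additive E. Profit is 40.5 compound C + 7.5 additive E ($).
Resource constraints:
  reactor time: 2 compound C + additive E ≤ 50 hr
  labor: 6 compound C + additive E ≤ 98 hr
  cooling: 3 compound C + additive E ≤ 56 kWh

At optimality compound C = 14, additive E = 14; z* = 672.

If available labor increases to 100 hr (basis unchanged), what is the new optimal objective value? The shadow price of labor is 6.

684

Δb = 2, so new z* = 672 + (6)·(2) = 672 + 12 = 684.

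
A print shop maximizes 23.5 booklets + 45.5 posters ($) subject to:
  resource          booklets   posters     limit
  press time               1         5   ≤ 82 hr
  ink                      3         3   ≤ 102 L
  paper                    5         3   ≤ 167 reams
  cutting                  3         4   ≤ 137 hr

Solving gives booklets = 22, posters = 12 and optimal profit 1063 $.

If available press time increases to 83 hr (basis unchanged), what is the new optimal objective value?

At the optimum: press time uses 82 of 82 (binding); ink uses 102 of 102 (binding); paper uses 146 of 167 (slack = 21); cutting uses 114 of 137 (slack = 23).
By complementary slackness, y = 0 for the non-binding constraints.
Dual feasibility on the basic columns requires 1·y_press time + 3·y_ink = 23.5, 5·y_press time + 3·y_ink = 45.5.
Solving: y_press time = 5.5, y_ink = 6.
Δz = y_press time·Δb = 5.5 × (1) = 5.5, so new z* = 1063 + 5.5 = 1068.5.

1068.5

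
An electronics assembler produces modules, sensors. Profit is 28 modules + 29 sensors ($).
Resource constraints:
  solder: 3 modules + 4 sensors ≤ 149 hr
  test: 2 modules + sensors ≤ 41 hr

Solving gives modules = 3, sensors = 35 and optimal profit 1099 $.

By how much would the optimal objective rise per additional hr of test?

At the optimum: solder uses 149 of 149 (binding); test uses 41 of 41 (binding).
The binding rows give the dual system: 3·y_solder + 2·y_test = 28 and 4·y_solder + 1·y_test = 29.
This yields shadow prices y_solder = 6, y_test = 5.
Shadow price of test = 5.

5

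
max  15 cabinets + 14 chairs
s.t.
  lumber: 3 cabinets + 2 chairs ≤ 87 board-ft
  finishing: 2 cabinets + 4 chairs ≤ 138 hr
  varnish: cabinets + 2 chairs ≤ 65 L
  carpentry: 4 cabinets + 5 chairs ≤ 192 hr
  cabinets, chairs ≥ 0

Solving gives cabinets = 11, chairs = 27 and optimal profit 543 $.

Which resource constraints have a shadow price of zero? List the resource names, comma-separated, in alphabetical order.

lumber: 87/87 (binding)
finishing: 130/138 (slack 8)
varnish: 65/65 (binding)
carpentry: 179/192 (slack 13)
By complementary slackness, a constraint with positive slack has shadow price 0 → carpentry, finishing.

carpentry, finishing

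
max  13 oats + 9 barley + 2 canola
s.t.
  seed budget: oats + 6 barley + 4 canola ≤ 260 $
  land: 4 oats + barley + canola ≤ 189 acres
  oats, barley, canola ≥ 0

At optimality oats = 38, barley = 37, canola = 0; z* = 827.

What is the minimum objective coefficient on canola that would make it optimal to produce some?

7

Both seed budget and land are binding at x*.
From A_Bᵀ y = c: 1·y_seed budget + 4·y_land = 13; 6·y_seed budget + 1·y_land = 9.
Solving: y_seed budget = 1, y_land = 3.
canola enters the basis when its profit ≥ yᵀa₃ = 1·4 + 3·1 = 7.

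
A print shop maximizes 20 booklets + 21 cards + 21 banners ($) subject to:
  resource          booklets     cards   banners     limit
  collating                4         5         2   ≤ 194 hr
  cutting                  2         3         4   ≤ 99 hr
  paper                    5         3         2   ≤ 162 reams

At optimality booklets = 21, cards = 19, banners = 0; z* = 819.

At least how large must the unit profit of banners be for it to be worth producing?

Check each constraint at x*: collating 179/194 (slack 15); cutting 99/99 (tight); paper 162/162 (tight).
Slack constraints have shadow price 0 (complementary slackness).
From A_Bᵀ y = c: 2·y_cutting + 5·y_paper = 20; 3·y_cutting + 3·y_paper = 21.
This yields shadow prices y_cutting = 5, y_paper = 2.
banners enters the basis when its profit ≥ yᵀa₃ = 5·4 + 2·2 = 24.

24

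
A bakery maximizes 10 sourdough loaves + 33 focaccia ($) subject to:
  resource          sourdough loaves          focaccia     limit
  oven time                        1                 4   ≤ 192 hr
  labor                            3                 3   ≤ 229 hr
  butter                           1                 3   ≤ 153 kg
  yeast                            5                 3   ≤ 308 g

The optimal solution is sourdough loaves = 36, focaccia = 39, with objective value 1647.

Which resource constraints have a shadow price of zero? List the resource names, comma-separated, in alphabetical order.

oven time: 192/192 (binding)
labor: 225/229 (slack 4)
butter: 153/153 (binding)
yeast: 297/308 (slack 11)
By complementary slackness, a constraint with positive slack has shadow price 0 → labor, yeast.

labor, yeast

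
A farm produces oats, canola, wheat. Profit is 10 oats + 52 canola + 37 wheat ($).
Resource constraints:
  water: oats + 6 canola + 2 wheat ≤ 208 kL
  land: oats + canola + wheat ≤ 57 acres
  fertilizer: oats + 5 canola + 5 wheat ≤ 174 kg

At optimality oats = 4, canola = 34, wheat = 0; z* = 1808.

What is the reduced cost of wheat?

At the optimum: water uses 208 of 208 (binding); land uses 38 of 57 (slack = 19); fertilizer uses 174 of 174 (binding).
Since land is not tight, its dual is 0.
The binding rows give the dual system: 1·y_water + 1·y_fertilizer = 10 and 6·y_water + 5·y_fertilizer = 52.
This yields shadow prices y_water = 2, y_fertilizer = 8.
Reduced cost of wheat: c₃ − yᵀa₃ = 37 − (2·2 + 8·5) = 37 − 44 = -7.

-7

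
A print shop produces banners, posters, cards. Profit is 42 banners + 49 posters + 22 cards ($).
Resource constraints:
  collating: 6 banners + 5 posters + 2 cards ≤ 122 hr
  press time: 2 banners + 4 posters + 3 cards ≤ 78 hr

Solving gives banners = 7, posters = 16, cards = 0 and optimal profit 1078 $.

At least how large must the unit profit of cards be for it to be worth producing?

28

Check each constraint at x*: collating 122/122 (tight); press time 78/78 (tight).
From A_Bᵀ y = c: 6·y_collating + 2·y_press time = 42; 5·y_collating + 4·y_press time = 49.
Solving: y_collating = 5, y_press time = 6.
cards enters the basis when its profit ≥ yᵀa₃ = 5·2 + 6·3 = 28.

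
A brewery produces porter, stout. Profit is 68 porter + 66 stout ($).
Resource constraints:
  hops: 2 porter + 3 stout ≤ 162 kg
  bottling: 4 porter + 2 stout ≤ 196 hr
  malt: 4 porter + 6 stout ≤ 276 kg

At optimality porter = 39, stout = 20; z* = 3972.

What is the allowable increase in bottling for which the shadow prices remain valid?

Binding constraints: bottling, malt. The basis is B = [[4,2],[4,6]] with det 16.
Per unit increase in bottling, x* moves by d = (0.375, -0.25).
The basis stays optimal until stout reaches 0; allowable increase = 80 hr.

80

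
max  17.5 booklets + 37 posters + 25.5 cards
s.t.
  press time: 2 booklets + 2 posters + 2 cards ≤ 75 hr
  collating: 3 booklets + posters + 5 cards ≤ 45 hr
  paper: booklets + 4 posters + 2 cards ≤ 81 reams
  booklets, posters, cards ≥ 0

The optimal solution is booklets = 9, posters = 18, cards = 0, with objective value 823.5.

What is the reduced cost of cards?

At the optimum: press time uses 54 of 75 (slack = 21); collating uses 45 of 45 (binding); paper uses 81 of 81 (binding).
Since press time is not tight, its dual is 0.
Dual feasibility on the basic columns requires 3·y_collating + 1·y_paper = 17.5, 1·y_collating + 4·y_paper = 37.
This yields shadow prices y_collating = 3, y_paper = 8.5.
Reduced cost of cards: c₃ − yᵀa₃ = 25.5 − (3·5 + 8.5·2) = 25.5 − 32 = -6.5.

-6.5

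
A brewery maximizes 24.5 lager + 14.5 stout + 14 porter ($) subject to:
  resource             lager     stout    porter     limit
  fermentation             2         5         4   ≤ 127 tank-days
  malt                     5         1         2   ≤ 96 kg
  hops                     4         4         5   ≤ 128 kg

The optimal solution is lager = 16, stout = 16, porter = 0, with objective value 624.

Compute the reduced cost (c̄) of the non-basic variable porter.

Binding: malt and hops. Non-binding: fermentation (15 unused).
Since fermentation is not tight, its dual is 0.
Dual feasibility on the basic columns requires 5·y_malt + 4·y_hops = 24.5, 1·y_malt + 4·y_hops = 14.5.
Solving: y_malt = 2.5, y_hops = 3.
Reduced cost of porter: c₃ − yᵀa₃ = 14 − (2.5·2 + 3·5) = 14 − 20 = -6.

-6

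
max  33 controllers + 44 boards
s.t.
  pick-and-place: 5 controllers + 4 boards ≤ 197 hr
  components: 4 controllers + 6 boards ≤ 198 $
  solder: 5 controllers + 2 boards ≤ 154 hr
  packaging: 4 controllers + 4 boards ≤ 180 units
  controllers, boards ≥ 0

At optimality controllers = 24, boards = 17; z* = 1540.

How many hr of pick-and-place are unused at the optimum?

9

pick-and-place used = 5·24 + 4·17 = 188; slack = 197 − 188 = 9.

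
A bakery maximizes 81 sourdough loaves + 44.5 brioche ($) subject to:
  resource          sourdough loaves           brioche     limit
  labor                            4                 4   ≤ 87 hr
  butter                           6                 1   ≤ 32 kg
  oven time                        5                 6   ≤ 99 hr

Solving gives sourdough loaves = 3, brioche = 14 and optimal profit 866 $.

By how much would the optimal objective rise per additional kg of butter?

8.5

Check each constraint at x*: labor 68/87 (slack 19); butter 32/32 (tight); oven time 99/99 (tight).
Slack constraints have shadow price 0 (complementary slackness).
The binding rows give the dual system: 6·y_butter + 5·y_oven time = 81 and 1·y_butter + 6·y_oven time = 44.5.
Solving: y_butter = 8.5, y_oven time = 6.
Shadow price of butter = 8.5.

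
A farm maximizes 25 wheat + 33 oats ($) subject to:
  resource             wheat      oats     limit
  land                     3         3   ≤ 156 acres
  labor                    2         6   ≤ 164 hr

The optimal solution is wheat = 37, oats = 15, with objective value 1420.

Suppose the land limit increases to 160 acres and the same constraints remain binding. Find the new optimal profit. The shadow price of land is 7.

Δb = 4, so new z* = 1420 + (7)·(4) = 1420 + 28 = 1448.

1448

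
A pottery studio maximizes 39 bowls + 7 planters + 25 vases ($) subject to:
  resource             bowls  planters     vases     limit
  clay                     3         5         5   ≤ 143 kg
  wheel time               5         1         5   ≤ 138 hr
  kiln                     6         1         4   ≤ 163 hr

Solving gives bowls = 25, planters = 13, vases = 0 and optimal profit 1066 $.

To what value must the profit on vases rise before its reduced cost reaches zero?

31

Binding: wheel time and kiln. Non-binding: clay (3 unused).
By complementary slackness, y = 0 for the non-binding constraint.
The binding rows give the dual system: 5·y_wheel time + 6·y_kiln = 39 and 1·y_wheel time + 1·y_kiln = 7.
→ y_wheel time = 3 and y_kiln = 4.
vases enters the basis when its profit ≥ yᵀa₃ = 3·5 + 4·4 = 31.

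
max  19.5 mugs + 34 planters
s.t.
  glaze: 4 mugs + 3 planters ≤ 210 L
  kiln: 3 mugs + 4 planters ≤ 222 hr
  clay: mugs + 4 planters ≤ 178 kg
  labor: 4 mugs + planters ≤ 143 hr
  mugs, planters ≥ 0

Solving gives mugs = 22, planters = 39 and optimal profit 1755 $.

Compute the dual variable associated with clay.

Check each constraint at x*: glaze 205/210 (slack 5); kiln 222/222 (tight); clay 178/178 (tight); labor 127/143 (slack 16).
Since glaze, labor are not tight, their duals are 0.
Dual feasibility on the basic columns requires 3·y_kiln + 1·y_clay = 19.5, 4·y_kiln + 4·y_clay = 34.
Solving: y_kiln = 5.5, y_clay = 3.
Shadow price of clay = 3.

3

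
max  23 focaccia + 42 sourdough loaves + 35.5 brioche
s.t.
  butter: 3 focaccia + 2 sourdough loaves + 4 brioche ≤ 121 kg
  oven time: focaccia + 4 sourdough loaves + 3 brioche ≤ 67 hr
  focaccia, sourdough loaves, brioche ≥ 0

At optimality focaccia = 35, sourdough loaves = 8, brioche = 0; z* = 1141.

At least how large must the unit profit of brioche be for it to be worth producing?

At the optimum: butter uses 121 of 121 (binding); oven time uses 67 of 67 (binding).
From A_Bᵀ y = c: 3·y_butter + 1·y_oven time = 23; 2·y_butter + 4·y_oven time = 42.
This yields shadow prices y_butter = 5, y_oven time = 8.
brioche enters the basis when its profit ≥ yᵀa₃ = 5·4 + 8·3 = 44.

44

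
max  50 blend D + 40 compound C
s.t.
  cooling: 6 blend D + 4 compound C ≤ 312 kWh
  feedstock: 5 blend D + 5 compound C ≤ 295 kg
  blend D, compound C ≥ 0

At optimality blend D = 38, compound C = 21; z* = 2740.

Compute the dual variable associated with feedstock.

At the optimum: cooling uses 312 of 312 (binding); feedstock uses 295 of 295 (binding).
Dual feasibility on the basic columns requires 6·y_cooling + 5·y_feedstock = 50, 4·y_cooling + 5·y_feedstock = 40.
Solving: y_cooling = 5, y_feedstock = 4.
Shadow price of feedstock = 4.

4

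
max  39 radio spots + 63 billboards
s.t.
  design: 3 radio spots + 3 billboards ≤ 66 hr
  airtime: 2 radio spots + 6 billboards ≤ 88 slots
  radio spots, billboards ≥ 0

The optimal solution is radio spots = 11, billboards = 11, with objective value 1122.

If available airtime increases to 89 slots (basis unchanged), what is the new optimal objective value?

Check each constraint at x*: design 66/66 (tight); airtime 88/88 (tight).
From A_Bᵀ y = c: 3·y_design + 2·y_airtime = 39; 3·y_design + 6·y_airtime = 63.
→ y_design = 9 and y_airtime = 6.
Δz = y_airtime·Δb = 6 × (1) = 6, so new z* = 1122 + 6 = 1128.

1128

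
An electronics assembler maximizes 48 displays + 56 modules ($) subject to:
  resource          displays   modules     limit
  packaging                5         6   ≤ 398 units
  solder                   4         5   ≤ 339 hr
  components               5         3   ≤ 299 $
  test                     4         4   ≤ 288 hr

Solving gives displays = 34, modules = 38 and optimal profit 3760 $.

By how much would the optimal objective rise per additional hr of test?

2

At the optimum: packaging uses 398 of 398 (binding); solder uses 326 of 339 (slack = 13); components uses 284 of 299 (slack = 15); test uses 288 of 288 (binding).
Slack constraints have shadow price 0 (complementary slackness).
From A_Bᵀ y = c: 5·y_packaging + 4·y_test = 48; 6·y_packaging + 4·y_test = 56.
Solving: y_packaging = 8, y_test = 2.
Shadow price of test = 2.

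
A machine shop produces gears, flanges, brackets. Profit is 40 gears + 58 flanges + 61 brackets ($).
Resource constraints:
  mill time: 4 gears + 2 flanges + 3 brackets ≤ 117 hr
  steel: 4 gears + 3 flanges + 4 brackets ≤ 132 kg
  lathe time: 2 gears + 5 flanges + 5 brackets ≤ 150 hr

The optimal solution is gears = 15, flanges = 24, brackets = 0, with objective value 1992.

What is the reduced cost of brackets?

-3

At the optimum: mill time uses 108 of 117 (slack = 9); steel uses 132 of 132 (binding); lathe time uses 150 of 150 (binding).
By complementary slackness, y = 0 for the non-binding constraint.
Dual feasibility on the basic columns requires 4·y_steel + 2·y_lathe time = 40, 3·y_steel + 5·y_lathe time = 58.
→ y_steel = 6 and y_lathe time = 8.
Reduced cost of brackets: c₃ − yᵀa₃ = 61 − (6·4 + 8·5) = 61 − 64 = -3.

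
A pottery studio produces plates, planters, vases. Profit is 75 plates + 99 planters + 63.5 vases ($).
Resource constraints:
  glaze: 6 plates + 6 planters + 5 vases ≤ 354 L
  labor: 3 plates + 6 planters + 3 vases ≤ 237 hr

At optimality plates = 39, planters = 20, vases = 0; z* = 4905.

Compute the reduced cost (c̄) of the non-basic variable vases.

At the optimum: glaze uses 354 of 354 (binding); labor uses 237 of 237 (binding).
From A_Bᵀ y = c: 6·y_glaze + 3·y_labor = 75; 6·y_glaze + 6·y_labor = 99.
Solving: y_glaze = 8.5, y_labor = 8.
Reduced cost of vases: c₃ − yᵀa₃ = 63.5 − (8.5·5 + 8·3) = 63.5 − 66.5 = -3.

-3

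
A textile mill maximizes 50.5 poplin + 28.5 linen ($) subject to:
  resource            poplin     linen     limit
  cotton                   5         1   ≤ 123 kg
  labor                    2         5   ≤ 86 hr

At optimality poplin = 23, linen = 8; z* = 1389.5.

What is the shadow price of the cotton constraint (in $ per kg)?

At the optimum: cotton uses 123 of 123 (binding); labor uses 86 of 86 (binding).
Dual feasibility on the basic columns requires 5·y_cotton + 2·y_labor = 50.5, 1·y_cotton + 5·y_labor = 28.5.
→ y_cotton = 8.5 and y_labor = 4.
Shadow price of cotton = 8.5.

8.5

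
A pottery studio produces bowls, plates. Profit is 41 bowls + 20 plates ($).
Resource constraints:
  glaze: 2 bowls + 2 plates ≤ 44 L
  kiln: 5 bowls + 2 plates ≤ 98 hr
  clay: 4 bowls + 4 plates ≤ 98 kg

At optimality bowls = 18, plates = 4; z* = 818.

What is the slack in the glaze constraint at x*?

glaze used = 2·18 + 2·4 = 44; slack = 44 − 44 = 0.

0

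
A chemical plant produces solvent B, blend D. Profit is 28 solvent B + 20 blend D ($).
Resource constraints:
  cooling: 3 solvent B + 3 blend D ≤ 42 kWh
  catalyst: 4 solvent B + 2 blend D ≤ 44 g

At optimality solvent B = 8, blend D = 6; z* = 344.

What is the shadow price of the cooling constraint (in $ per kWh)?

Check each constraint at x*: cooling 42/42 (tight); catalyst 44/44 (tight).
The binding rows give the dual system: 3·y_cooling + 4·y_catalyst = 28 and 3·y_cooling + 2·y_catalyst = 20.
→ y_cooling = 4 and y_catalyst = 4.
Shadow price of cooling = 4.

4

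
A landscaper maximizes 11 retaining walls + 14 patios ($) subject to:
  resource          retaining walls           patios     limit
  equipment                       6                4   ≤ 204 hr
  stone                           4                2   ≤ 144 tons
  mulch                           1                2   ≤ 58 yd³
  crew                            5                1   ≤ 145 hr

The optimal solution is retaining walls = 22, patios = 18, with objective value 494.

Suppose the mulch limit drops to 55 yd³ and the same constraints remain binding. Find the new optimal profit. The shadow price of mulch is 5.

479

Δb = -3, so new z* = 494 + (5)·(-3) = 494 − 15 = 479.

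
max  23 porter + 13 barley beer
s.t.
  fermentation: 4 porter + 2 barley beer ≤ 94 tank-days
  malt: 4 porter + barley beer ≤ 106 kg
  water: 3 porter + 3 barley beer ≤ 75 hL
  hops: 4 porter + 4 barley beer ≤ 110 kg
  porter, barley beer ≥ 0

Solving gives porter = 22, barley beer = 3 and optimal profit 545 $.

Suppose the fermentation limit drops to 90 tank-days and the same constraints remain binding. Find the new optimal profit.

525

Binding: fermentation and water. Non-binding: malt (15 unused), hops (10 unused).
By complementary slackness, y = 0 for the non-binding constraints.
From A_Bᵀ y = c: 4·y_fermentation + 3·y_water = 23; 2·y_fermentation + 3·y_water = 13.
This yields shadow prices y_fermentation = 5, y_water = 1.
Δz = y_fermentation·Δb = 5 × (-4) = -20, so new z* = 545 − 20 = 525.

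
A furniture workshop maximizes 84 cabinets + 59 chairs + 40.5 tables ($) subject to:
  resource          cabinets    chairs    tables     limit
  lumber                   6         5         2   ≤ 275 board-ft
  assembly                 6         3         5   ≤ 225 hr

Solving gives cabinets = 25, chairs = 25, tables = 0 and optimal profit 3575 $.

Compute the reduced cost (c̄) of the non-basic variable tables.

At the optimum: lumber uses 275 of 275 (binding); assembly uses 225 of 225 (binding).
The binding rows give the dual system: 6·y_lumber + 6·y_assembly = 84 and 5·y_lumber + 3·y_assembly = 59.
Solving: y_lumber = 8.5, y_assembly = 5.5.
Reduced cost of tables: c₃ − yᵀa₃ = 40.5 − (8.5·2 + 5.5·5) = 40.5 − 44.5 = -4.

-4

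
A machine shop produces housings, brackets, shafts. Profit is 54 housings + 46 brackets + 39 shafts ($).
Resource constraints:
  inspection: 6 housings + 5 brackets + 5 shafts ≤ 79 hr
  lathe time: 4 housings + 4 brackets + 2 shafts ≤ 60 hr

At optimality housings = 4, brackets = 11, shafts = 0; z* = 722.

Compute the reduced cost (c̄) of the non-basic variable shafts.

At the optimum: inspection uses 79 of 79 (binding); lathe time uses 60 of 60 (binding).
From A_Bᵀ y = c: 6·y_inspection + 4·y_lathe time = 54; 5·y_inspection + 4·y_lathe time = 46.
→ y_inspection = 8 and y_lathe time = 1.5.
Reduced cost of shafts: c₃ − yᵀa₃ = 39 − (8·5 + 1.5·2) = 39 − 43 = -4.

-4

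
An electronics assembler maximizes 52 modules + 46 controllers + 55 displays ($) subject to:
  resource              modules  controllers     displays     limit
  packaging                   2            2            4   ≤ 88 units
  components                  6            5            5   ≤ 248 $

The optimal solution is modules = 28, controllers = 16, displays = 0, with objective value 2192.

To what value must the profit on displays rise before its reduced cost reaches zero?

62

Check each constraint at x*: packaging 88/88 (tight); components 248/248 (tight).
The binding rows give the dual system: 2·y_packaging + 6·y_components = 52 and 2·y_packaging + 5·y_components = 46.
→ y_packaging = 8 and y_components = 6.
displays enters the basis when its profit ≥ yᵀa₃ = 8·4 + 6·5 = 62.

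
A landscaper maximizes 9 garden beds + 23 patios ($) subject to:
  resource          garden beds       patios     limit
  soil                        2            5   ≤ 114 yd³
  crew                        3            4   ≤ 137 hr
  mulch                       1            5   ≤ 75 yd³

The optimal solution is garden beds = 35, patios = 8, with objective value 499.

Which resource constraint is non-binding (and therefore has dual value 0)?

soil

soil: 110/114 (slack 4)
crew: 137/137 (binding)
mulch: 75/75 (binding)
By complementary slackness, a constraint with positive slack has shadow price 0 → soil.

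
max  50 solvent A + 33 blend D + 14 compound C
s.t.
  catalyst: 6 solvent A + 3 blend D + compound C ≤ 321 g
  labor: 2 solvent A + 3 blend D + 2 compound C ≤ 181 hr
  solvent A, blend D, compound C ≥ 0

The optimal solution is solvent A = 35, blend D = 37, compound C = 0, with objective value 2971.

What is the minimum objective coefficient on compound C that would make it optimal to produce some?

Check each constraint at x*: catalyst 321/321 (tight); labor 181/181 (tight).
From A_Bᵀ y = c: 6·y_catalyst + 2·y_labor = 50; 3·y_catalyst + 3·y_labor = 33.
→ y_catalyst = 7 and y_labor = 4.
compound C enters the basis when its profit ≥ yᵀa₃ = 7·1 + 4·2 = 15.

15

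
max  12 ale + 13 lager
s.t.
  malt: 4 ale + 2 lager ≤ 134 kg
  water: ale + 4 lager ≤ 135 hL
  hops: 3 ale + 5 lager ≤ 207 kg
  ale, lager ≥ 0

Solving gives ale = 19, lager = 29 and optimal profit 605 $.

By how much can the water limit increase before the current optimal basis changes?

5

Binding constraints: malt, water. The basis is B = [[4,2],[1,4]] with det 14.
Per unit increase in water, x* moves by d = (-0.1429, 0.2857).
The basis stays optimal until hops becomes binding; allowable increase = 5 hL.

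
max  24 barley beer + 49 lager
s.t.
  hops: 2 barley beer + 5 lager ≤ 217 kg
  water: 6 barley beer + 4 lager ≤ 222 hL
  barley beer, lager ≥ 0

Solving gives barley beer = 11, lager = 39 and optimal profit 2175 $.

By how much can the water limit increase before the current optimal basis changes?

Binding constraints: hops, water. The basis is B = [[2,5],[6,4]] with det -22.
Per unit increase in water, x* moves by d = (0.2273, -0.0909).
The basis stays optimal until lager reaches 0; allowable increase = 429 hL.

429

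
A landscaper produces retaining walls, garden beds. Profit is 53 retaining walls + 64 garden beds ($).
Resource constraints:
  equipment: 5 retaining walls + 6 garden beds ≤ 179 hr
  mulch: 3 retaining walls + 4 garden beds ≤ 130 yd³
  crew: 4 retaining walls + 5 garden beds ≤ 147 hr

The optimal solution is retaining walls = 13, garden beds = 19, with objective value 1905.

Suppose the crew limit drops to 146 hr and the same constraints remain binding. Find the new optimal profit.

Check each constraint at x*: equipment 179/179 (tight); mulch 115/130 (slack 15); crew 147/147 (tight).
By complementary slackness, y = 0 for the non-binding constraint.
Dual feasibility on the basic columns requires 5·y_equipment + 4·y_crew = 53, 6·y_equipment + 5·y_crew = 64.
Solving: y_equipment = 9, y_crew = 2.
Δz = y_crew·Δb = 2 × (-1) = -2, so new z* = 1905 − 2 = 1903.

1903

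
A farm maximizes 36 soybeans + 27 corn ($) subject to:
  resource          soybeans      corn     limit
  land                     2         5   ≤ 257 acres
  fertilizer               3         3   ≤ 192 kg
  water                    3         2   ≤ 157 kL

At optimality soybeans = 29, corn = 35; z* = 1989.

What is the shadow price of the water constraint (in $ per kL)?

9

Binding: fertilizer and water. Non-binding: land (24 unused).
Slack constraints have shadow price 0 (complementary slackness).
From A_Bᵀ y = c: 3·y_fertilizer + 3·y_water = 36; 3·y_fertilizer + 2·y_water = 27.
→ y_fertilizer = 3 and y_water = 9.
Shadow price of water = 9.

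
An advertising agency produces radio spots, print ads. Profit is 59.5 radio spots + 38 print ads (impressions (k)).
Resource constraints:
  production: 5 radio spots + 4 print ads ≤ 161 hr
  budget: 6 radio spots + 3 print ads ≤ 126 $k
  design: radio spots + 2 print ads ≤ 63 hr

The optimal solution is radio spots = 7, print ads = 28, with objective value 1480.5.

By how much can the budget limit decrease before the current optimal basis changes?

31.5

Binding constraints: budget, design. The basis is B = [[6,3],[1,2]] with det 9.
Per unit decrease in budget, x* moves by d = (-0.2222, 0.1111).
The basis stays optimal until radio spots reaches 0; allowable decrease = 31.5 $k.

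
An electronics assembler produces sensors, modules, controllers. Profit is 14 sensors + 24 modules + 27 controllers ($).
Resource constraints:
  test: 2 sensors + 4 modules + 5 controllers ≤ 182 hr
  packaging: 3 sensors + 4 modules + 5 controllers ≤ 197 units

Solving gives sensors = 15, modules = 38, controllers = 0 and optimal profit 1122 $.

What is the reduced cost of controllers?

Both test and packaging are binding at x*.
The binding rows give the dual system: 2·y_test + 3·y_packaging = 14 and 4·y_test + 4·y_packaging = 24.
→ y_test = 4 and y_packaging = 2.
Reduced cost of controllers: c₃ − yᵀa₃ = 27 − (4·5 + 2·5) = 27 − 30 = -3.

-3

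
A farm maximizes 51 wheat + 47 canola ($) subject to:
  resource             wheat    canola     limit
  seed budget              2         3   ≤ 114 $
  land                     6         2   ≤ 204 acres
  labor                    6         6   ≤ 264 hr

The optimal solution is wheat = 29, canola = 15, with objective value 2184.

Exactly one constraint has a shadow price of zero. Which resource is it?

seed budget

seed budget: 103/114 (slack 11)
land: 204/204 (binding)
labor: 264/264 (binding)
By complementary slackness, a constraint with positive slack has shadow price 0 → seed budget.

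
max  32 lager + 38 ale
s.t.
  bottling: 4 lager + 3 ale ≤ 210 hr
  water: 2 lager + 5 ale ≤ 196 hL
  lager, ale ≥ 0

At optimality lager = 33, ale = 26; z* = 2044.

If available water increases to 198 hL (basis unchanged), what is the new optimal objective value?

2052

Check each constraint at x*: bottling 210/210 (tight); water 196/196 (tight).
Dual feasibility on the basic columns requires 4·y_bottling + 2·y_water = 32, 3·y_bottling + 5·y_water = 38.
This yields shadow prices y_bottling = 6, y_water = 4.
Δz = y_water·Δb = 4 × (2) = 8, so new z* = 2044 + 8 = 2052.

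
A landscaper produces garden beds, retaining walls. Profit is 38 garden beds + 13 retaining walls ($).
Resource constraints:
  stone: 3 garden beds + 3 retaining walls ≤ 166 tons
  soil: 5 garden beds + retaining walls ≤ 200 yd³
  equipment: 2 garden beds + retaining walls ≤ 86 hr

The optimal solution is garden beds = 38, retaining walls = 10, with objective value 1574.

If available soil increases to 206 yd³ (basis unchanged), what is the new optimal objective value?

At the optimum: stone uses 144 of 166 (slack = 22); soil uses 200 of 200 (binding); equipment uses 86 of 86 (binding).
By complementary slackness, y = 0 for the non-binding constraint.
The binding rows give the dual system: 5·y_soil + 2·y_equipment = 38 and 1·y_soil + 1·y_equipment = 13.
→ y_soil = 4 and y_equipment = 9.
Δz = y_soil·Δb = 4 × (6) = 24, so new z* = 1574 + 24 = 1598.

1598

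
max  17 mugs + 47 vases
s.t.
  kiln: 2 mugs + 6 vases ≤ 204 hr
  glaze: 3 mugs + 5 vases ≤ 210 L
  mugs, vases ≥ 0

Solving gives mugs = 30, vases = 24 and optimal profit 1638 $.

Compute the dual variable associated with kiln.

Check each constraint at x*: kiln 204/204 (tight); glaze 210/210 (tight).
Dual feasibility on the basic columns requires 2·y_kiln + 3·y_glaze = 17, 6·y_kiln + 5·y_glaze = 47.
Solving: y_kiln = 7, y_glaze = 1.
Shadow price of kiln = 7.

7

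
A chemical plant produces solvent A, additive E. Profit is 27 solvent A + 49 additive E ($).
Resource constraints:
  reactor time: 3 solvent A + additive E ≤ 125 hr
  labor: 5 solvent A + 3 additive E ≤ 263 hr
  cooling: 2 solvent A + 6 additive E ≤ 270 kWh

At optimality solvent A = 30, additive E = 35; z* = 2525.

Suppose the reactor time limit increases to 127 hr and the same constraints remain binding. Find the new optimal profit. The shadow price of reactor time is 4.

2533

Δb = 2, so new z* = 2525 + (4)·(2) = 2525 + 8 = 2533.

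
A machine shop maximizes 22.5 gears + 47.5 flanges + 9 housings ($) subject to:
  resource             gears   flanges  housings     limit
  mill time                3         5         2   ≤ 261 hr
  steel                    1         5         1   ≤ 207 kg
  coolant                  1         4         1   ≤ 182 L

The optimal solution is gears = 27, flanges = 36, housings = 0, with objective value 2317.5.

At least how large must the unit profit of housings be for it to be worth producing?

Binding: mill time and steel. Non-binding: coolant (11 unused).
By complementary slackness, y = 0 for the non-binding constraint.
Dual feasibility on the basic columns requires 3·y_mill time + 1·y_steel = 22.5, 5·y_mill time + 5·y_steel = 47.5.
Solving: y_mill time = 6.5, y_steel = 3.
housings enters the basis when its profit ≥ yᵀa₃ = 6.5·2 + 3·1 = 16.

16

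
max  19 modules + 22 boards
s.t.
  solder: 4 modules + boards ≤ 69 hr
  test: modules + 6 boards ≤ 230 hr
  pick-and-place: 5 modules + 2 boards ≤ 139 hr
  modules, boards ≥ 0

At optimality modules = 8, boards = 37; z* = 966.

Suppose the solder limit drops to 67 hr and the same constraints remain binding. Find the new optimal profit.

Binding: solder and test. Non-binding: pick-and-place (25 unused).
Slack constraints have shadow price 0 (complementary slackness).
From A_Bᵀ y = c: 4·y_solder + 1·y_test = 19; 1·y_solder + 6·y_test = 22.
→ y_solder = 4 and y_test = 3.
Δz = y_solder·Δb = 4 × (-2) = -8, so new z* = 966 − 8 = 958.

958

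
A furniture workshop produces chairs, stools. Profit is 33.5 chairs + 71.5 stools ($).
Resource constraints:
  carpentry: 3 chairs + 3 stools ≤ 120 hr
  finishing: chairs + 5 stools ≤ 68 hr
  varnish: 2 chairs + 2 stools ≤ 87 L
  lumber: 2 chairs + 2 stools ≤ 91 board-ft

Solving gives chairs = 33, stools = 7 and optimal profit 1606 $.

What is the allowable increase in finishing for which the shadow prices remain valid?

132

Binding constraints: carpentry, finishing. The basis is B = [[3,3],[1,5]] with det 12.
Per unit increase in finishing, x* moves by d = (-0.25, 0.25).
The basis stays optimal until chairs reaches 0; allowable increase = 132 hr.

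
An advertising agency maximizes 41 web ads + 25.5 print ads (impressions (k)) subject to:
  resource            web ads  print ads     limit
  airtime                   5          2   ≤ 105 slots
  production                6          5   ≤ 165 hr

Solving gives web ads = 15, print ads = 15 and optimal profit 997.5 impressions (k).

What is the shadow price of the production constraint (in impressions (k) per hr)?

3.5

Check each constraint at x*: airtime 105/105 (tight); production 165/165 (tight).
The binding rows give the dual system: 5·y_airtime + 6·y_production = 41 and 2·y_airtime + 5·y_production = 25.5.
→ y_airtime = 4 and y_production = 3.5.
Shadow price of production = 3.5.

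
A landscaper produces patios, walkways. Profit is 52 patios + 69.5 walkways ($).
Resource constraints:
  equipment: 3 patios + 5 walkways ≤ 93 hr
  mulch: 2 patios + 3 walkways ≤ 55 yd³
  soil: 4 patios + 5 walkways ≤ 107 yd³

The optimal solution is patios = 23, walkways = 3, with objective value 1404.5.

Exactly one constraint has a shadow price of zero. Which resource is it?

equipment: 84/93 (slack 9)
mulch: 55/55 (binding)
soil: 107/107 (binding)
By complementary slackness, a constraint with positive slack has shadow price 0 → equipment.

equipment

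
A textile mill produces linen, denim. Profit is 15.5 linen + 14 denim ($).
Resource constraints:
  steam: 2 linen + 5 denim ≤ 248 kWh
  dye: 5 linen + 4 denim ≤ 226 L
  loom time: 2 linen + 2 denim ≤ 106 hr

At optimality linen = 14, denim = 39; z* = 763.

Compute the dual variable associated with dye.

Check each constraint at x*: steam 223/248 (slack 25); dye 226/226 (tight); loom time 106/106 (tight).
By complementary slackness, y = 0 for the non-binding constraint.
The binding rows give the dual system: 5·y_dye + 2·y_loom time = 15.5 and 4·y_dye + 2·y_loom time = 14.
Solving: y_dye = 1.5, y_loom time = 4.
Shadow price of dye = 1.5.

1.5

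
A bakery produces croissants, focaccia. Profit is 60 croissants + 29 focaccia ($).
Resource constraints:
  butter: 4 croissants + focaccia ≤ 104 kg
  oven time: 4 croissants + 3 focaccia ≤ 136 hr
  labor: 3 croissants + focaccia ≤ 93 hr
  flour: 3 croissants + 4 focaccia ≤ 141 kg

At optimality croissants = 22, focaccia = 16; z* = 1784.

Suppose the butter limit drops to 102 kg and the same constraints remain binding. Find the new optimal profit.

1768

At the optimum: butter uses 104 of 104 (binding); oven time uses 136 of 136 (binding); labor uses 82 of 93 (slack = 11); flour uses 130 of 141 (slack = 11).
By complementary slackness, y = 0 for the non-binding constraints.
Dual feasibility on the basic columns requires 4·y_butter + 4·y_oven time = 60, 1·y_butter + 3·y_oven time = 29.
→ y_butter = 8 and y_oven time = 7.
Δz = y_butter·Δb = 8 × (-2) = -16, so new z* = 1784 − 16 = 1768.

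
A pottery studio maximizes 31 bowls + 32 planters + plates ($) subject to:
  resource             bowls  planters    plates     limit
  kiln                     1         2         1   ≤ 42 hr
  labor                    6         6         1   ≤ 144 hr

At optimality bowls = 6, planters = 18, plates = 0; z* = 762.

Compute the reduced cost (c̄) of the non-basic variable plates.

-5

Check each constraint at x*: kiln 42/42 (tight); labor 144/144 (tight).
The binding rows give the dual system: 1·y_kiln + 6·y_labor = 31 and 2·y_kiln + 6·y_labor = 32.
Solving: y_kiln = 1, y_labor = 5.
Reduced cost of plates: c₃ − yᵀa₃ = 1 − (1·1 + 5·1) = 1 − 6 = -5.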